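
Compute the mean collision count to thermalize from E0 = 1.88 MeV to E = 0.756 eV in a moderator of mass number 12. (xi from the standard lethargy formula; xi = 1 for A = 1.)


xi = 1 + (A-1)^2/(2A)*ln((A-1)/(A+1)) = 0.1577690 (for A = 12)
n = ln(E0/E) / xi
n = ln(1.88e6 / 0.756) / 0.1577690
n = ln(2.486772e+06) / 0.1577690 = 93.342

93.342


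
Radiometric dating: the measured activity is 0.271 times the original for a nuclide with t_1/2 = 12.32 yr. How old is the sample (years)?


lambda = ln(2) / t_half = ln(2) / 12.32 = 0.05626195 /yr
t = -ln(A/A0) / lambda
t = -ln(0.271) / 0.05626195
t = 23.206 yr

23.206


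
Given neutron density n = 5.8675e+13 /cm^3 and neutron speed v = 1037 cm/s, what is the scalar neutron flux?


phi = n * v
phi = 5.8675e+13 * 1037
phi = 6.0846e+16 /cm^2/s

6.0846e+16


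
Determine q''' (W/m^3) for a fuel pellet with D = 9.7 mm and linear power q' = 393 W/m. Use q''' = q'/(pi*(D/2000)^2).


r = D / 2 / 1000 = 9.7 / 2 / 1000 = 0.00485 m
q''' = q' / (pi * r^2)
q''' = 393 / (pi * 0.00485^2)
q''' = 5.3181e+06 W/m^3

5.3181e+06


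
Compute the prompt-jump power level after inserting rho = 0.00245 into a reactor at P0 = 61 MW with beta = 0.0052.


P1/P0 = beta / (beta - rho)
P1/P0 = 0.0052 / (0.0052 - 0.00245) = 1.890909
P1 = 61 * 1.890909 = 115.35 MW

115.35


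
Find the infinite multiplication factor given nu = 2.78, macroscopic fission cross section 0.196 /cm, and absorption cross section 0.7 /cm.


k_inf = nu * Sigma_f / Sigma_a
k_inf = 2.78 * 0.196 / 0.7
k_inf = 0.77840

0.77840


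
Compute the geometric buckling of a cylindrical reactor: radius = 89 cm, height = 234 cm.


B^2 = (2.405/R)^2 + (pi/H)^2
B^2 = (2.405/89)^2 + (pi/234)^2
B^2 = 9.1046e-04 /cm^2

9.1046e-04


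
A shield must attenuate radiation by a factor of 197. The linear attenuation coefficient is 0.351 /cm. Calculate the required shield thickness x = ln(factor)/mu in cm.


x = ln(factor) / mu
x = ln(197) / 0.351
x = 15.052 cm

15.052


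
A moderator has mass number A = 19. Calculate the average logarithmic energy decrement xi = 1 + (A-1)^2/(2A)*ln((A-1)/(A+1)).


xi = 1 + (A-1)^2/(2A) * ln((A-1)/(A+1))
xi = 1 + (19-1)^2/(2*19) * ln((19-1)/(19 +1))
xi = 0.10166

0.10166


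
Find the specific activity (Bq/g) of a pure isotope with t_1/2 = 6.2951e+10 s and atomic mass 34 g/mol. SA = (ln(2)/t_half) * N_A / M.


lambda = ln(2) / t_half = ln(2) / 6.2951e+10 = 1.101090e-11 /s
SA = lambda * N_A / M
SA = 1.101090e-11 * 6.022e23 / 34
SA = 1.9502e+11 Bq/g

1.9502e+11


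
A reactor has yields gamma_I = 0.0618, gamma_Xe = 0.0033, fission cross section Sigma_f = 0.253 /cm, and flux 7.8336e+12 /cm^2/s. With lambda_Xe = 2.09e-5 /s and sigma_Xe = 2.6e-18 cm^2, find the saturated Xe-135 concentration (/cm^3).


Xe_eq = (gamma_I + gamma_Xe) * Sigma_f * phi / (lambda_Xe + sigma_Xe * phi)
Numerator = (0.0618 + 0.0033) * 0.253 * 7.8336e+12 = 1.290217e+11
Denominator = 2.09e-5 + 2.6e-18 * 7.8336e+12 = 4.126736e-05
Xe_eq = 1.290217e+11 / 4.126736e-05 = 3.1265e+15 /cm^3

3.1265e+15


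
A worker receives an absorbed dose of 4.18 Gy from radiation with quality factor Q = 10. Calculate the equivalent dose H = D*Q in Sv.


H = D * Q
H = 4.18 * 10
H = 41.800 Sv

41.800


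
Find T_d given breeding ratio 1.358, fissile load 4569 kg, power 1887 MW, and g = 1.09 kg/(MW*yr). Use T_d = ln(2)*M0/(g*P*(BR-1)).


Breeding gain G = BR - 1 = 1.358 - 1 = 0.358
Fissile production rate = g * P * G = 1.09 * 1887 * 0.358 = 736.34514 kg/yr
T_d = ln(2) * M0 / (g * P * G)
T_d = ln(2) * 4569 / 736.34514 = 4.3010 yr

4.3010


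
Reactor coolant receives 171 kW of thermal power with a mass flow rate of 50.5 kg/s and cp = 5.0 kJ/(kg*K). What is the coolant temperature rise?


dT = Q / (m_dot * cp)
dT = 171 / (50.5 * 5.0)
dT = 0.67723 C

0.67723


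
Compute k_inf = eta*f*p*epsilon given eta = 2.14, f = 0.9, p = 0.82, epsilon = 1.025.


k_inf = eta * f * p * epsilon
k_inf = 2.14 * 0.9 * 0.82 * 1.025
k_inf = 1.6188

1.6188


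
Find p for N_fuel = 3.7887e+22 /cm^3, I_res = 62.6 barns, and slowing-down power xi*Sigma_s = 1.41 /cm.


p = exp(-N * I * 1e-24 / (xi*Sigma_s))
p = exp(-3.7887e+22 * 62.6 * 1e-24 / 1.41)
p = 0.18599

0.18599


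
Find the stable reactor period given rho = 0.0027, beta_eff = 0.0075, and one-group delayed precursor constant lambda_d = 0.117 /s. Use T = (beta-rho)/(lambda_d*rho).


T = (beta - rho) / (lambda_d * rho)
T = (0.0075 - 0.0027) / (0.117 * 0.0027)
T = 15.195 s

15.195


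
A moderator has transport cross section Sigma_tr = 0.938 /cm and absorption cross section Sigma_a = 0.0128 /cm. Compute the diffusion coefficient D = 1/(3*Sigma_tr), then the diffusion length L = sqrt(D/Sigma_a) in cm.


D = 1 / (3 * Sigma_tr) = 1 / (3 * 0.938) = 0.3553660 cm
L = sqrt(D / Sigma_a)
L = sqrt(0.3553660 / 0.0128)
L = 5.2691 cm

5.2691


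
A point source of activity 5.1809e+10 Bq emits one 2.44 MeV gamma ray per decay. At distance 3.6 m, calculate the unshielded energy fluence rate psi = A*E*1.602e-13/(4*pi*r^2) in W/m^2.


psi = A * E * 1.602e-13 / (4*pi*r^2)
psi = 5.1809e+10 * 2.44 * 1.602e-13 / (4*pi*3.6^2)
psi = 1.2435e-04 W/m^2

1.2435e-04


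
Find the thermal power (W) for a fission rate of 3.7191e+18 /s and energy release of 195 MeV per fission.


P = fission_rate * E_MeV * 1.602e-13
P = 3.7191e+18 * 195 * 1.602e-13
P = 1.1618e+08 W

1.1618e+08


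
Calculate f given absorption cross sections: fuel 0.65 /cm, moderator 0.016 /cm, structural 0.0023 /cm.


f = Sigma_a_fuel / (Sigma_a_fuel + Sigma_a_mod + Sigma_a_other)
f = 0.65 / (0.65 + 0.016 + 0.0023)
f = 0.97262

0.97262


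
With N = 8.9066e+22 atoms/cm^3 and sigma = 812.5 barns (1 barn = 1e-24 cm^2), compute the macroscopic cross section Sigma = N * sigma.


Sigma = N * sigma_barns * 1e-24
Sigma = 8.9066e+22 * 812.5 * 1e-24
Sigma = 72.366 /cm

72.366


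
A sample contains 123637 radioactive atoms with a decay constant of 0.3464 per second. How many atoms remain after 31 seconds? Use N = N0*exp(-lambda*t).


N = N0 * exp(-lambda * t)
N = 123637 * exp(-0.3464 * 31)
N = 2.6824

2.6824


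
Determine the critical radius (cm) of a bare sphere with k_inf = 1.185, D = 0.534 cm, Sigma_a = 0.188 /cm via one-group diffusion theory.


L^2 = D / Sigma_a = 0.534 / 0.188 = 2.840426 cm^2
B_m^2 = (k_inf - 1) / L^2 = (1.185 - 1) / 2.840426 = 0.06513108 /cm^2
For a bare sphere: B_g = pi/R, so R_c = pi / sqrt(B_m^2)
R_c = pi / sqrt(0.06513108) = 12.310 cm

12.310


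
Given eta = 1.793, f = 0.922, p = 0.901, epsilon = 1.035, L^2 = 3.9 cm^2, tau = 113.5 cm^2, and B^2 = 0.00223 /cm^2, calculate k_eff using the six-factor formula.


k_inf = eta*f*p*eps = 1.793*0.922*0.901*1.035 = 1.541617
P_TNL = 1/(1 + L^2*B^2) = 1/(1 + 3.9*0.00223) = 0.9913780
P_FNL = exp(-B^2*tau) = exp(-0.00223*113.5) = 0.7763864
k_eff = k_inf * P_TNL * P_FNL = 1.541617 * 0.9913780 * 0.7763864
k_eff = 1.1866

1.1866


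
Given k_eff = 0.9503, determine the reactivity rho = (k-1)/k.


rho = (k_eff - 1) / k_eff
rho = (0.9503 - 1) / 0.9503
rho = -0.052299

-0.052299


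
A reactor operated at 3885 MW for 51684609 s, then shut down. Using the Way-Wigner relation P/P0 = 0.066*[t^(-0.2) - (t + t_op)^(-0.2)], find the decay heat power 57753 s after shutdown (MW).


P/P0 = 0.066 * [t^(-0.2) - (t + t_op)^(-0.2)]
P/P0 = 0.066 * [57753^(-0.2) - (57753 + 51684609)^(-0.2)]
P/P0 = 0.066 * [0.1116054 - 0.02865700] = 0.005474594
P = 3885 * 0.005474594 = 21.269 MW

21.269


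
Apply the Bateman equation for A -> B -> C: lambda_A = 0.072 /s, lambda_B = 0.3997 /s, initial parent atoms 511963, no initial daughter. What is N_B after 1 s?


N_B(t) = lambda_A * N_A0 / (lambda_B - lambda_A) * [exp(-lambda_A*t) - exp(-lambda_B*t)]
exp(-0.072*1) = 0.9305309; exp(-0.3997*1) = 0.6705212
N_B = 0.072 * 511963 / (0.3997 - 0.072) * (0.9305309 - 0.6705212)
N_B = 29247

29247


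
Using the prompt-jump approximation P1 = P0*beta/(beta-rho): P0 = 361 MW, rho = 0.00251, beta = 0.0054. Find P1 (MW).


P1/P0 = beta / (beta - rho)
P1/P0 = 0.0054 / (0.0054 - 0.00251) = 1.868512
P1 = 361 * 1.868512 = 674.53 MW

674.53


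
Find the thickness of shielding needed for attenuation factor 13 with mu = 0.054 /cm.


x = ln(factor) / mu
x = ln(13) / 0.054
x = 47.499 cm

47.499


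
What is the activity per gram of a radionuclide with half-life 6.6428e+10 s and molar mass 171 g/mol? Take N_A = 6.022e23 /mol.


lambda = ln(2) / t_half = ln(2) / 6.6428e+10 = 1.043456e-11 /s
SA = lambda * N_A / M
SA = 1.043456e-11 * 6.022e23 / 171
SA = 3.6747e+10 Bq/g

3.6747e+10


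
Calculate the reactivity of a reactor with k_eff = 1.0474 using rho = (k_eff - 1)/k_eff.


rho = (k_eff - 1) / k_eff
rho = (1.0474 - 1) / 1.0474
rho = 0.045255

0.045255


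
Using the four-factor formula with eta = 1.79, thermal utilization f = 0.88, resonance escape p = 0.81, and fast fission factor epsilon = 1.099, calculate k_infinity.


k_inf = eta * f * p * epsilon
k_inf = 1.79 * 0.88 * 0.81 * 1.099
k_inf = 1.4022

1.4022


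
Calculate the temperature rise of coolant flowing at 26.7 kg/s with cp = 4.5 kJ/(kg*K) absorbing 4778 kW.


dT = Q / (m_dot * cp)
dT = 4778 / (26.7 * 4.5)
dT = 39.767 C

39.767


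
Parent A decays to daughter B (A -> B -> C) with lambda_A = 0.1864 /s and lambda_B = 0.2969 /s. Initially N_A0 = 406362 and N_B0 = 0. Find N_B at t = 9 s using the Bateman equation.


N_B(t) = lambda_A * N_A0 / (lambda_B - lambda_A) * [exp(-lambda_A*t) - exp(-lambda_B*t)]
exp(-0.1864*9) = 0.1868218; exp(-0.2969*9) = 0.06910695
N_B = 0.1864 * 406362 / (0.2969 - 0.1864) * (0.1868218 - 0.06910695)
N_B = 80692

80692


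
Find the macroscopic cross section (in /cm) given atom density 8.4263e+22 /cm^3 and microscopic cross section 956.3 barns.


Sigma = N * sigma_barns * 1e-24
Sigma = 8.4263e+22 * 956.3 * 1e-24
Sigma = 80.581 /cm

80.581


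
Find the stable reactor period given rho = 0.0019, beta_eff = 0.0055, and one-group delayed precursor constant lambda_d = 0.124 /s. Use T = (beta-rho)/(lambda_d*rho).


T = (beta - rho) / (lambda_d * rho)
T = (0.0055 - 0.0019) / (0.124 * 0.0019)
T = 15.280 s

15.280


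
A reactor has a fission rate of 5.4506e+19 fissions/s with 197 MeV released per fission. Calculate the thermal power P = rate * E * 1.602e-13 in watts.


P = fission_rate * E_MeV * 1.602e-13
P = 5.4506e+19 * 197 * 1.602e-13
P = 1.7202e+09 W

1.7202e+09


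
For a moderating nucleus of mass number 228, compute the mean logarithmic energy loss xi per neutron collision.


xi = 1 + (A-1)^2/(2A) * ln((A-1)/(A+1))
xi = 1 + (228-1)^2/(2*228) * ln((228-1)/(228 +1))
xi = 0.0087463

0.0087463


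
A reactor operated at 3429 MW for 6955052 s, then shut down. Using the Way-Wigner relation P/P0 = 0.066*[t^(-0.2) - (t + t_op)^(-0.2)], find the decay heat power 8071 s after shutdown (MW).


P/P0 = 0.066 * [t^(-0.2) - (t + t_op)^(-0.2)]
P/P0 = 0.066 * [8071^(-0.2) - (8071 + 6955052)^(-0.2)]
P/P0 = 0.066 * [0.1654301 - 0.04279955] = 0.008093616
P = 3429 * 0.008093616 = 27.753 MW

27.753


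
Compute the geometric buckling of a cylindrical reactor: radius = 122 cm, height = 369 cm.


B^2 = (2.405/R)^2 + (pi/H)^2
B^2 = (2.405/122)^2 + (pi/369)^2
B^2 = 4.6109e-04 /cm^2

4.6109e-04


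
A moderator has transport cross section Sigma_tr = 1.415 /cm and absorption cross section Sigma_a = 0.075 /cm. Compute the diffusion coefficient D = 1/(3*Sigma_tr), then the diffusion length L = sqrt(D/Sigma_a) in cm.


D = 1 / (3 * Sigma_tr) = 1 / (3 * 1.415) = 0.2355713 cm
L = sqrt(D / Sigma_a)
L = sqrt(0.2355713 / 0.075)
L = 1.7723 cm

1.7723


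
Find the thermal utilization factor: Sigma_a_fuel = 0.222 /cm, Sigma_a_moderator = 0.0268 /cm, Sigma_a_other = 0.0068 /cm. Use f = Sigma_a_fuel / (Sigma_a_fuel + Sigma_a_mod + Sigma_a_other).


f = Sigma_a_fuel / (Sigma_a_fuel + Sigma_a_mod + Sigma_a_other)
f = 0.222 / (0.222 + 0.0268 + 0.0068)
f = 0.86854

0.86854


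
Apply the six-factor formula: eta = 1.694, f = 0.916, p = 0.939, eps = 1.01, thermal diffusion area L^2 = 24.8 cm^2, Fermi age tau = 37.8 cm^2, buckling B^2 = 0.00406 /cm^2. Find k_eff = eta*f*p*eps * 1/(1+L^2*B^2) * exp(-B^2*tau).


k_inf = eta*f*p*eps = 1.694*0.916*0.939*1.01 = 1.471621
P_TNL = 1/(1 + L^2*B^2) = 1/(1 + 24.8*0.00406) = 0.9085227
P_FNL = exp(-B^2*tau) = exp(-0.00406*37.8) = 0.8577282
k_eff = k_inf * P_TNL * P_FNL = 1.471621 * 0.9085227 * 0.8577282
k_eff = 1.1468

1.1468


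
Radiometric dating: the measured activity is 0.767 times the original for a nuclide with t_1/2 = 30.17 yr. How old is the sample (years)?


lambda = ln(2) / t_half = ln(2) / 30.17 = 0.02297472 /yr
t = -ln(A/A0) / lambda
t = -ln(0.767) / 0.02297472
t = 11.546 yr

11.546


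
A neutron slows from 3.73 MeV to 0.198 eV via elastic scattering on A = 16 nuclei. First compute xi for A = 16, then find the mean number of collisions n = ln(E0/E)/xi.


xi = 1 + (A-1)^2/(2A)*ln((A-1)/(A+1)) = 0.1199467 (for A = 16)
n = ln(E0/E) / xi
n = ln(3.73e6 / 0.198) / 0.1199467
n = ln(1.883838e+07) / 0.1199467 = 139.66

139.66


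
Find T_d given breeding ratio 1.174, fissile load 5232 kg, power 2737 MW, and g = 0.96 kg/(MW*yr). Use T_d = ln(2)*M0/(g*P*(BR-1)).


Breeding gain G = BR - 1 = 1.174 - 1 = 0.174
Fissile production rate = g * P * G = 0.96 * 2737 * 0.174 = 457.18848 kg/yr
T_d = ln(2) * M0 / (g * P * G)
T_d = ln(2) * 5232 / 457.18848 = 7.9323 yr

7.9323


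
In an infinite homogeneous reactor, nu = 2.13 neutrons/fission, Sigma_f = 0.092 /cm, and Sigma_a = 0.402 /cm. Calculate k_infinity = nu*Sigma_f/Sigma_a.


k_inf = nu * Sigma_f / Sigma_a
k_inf = 2.13 * 0.092 / 0.402
k_inf = 0.48746

0.48746


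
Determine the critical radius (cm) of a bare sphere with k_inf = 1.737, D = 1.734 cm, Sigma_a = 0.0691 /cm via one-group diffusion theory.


L^2 = D / Sigma_a = 1.734 / 0.0691 = 25.09407 cm^2
B_m^2 = (k_inf - 1) / L^2 = (1.737 - 1) / 25.09407 = 0.02936949 /cm^2
For a bare sphere: B_g = pi/R, so R_c = pi / sqrt(B_m^2)
R_c = pi / sqrt(0.02936949) = 18.332 cm

18.332


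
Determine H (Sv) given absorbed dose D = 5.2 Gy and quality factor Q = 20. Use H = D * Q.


H = D * Q
H = 5.2 * 20
H = 104.00 Sv

104.00


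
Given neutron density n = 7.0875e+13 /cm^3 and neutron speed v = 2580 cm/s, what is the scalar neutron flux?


phi = n * v
phi = 7.0875e+13 * 2580
phi = 1.8286e+17 /cm^2/s

1.8286e+17


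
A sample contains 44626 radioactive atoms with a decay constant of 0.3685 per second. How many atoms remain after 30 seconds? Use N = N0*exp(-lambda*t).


N = N0 * exp(-lambda * t)
N = 44626 * exp(-0.3685 * 30)
N = 0.70544

0.70544


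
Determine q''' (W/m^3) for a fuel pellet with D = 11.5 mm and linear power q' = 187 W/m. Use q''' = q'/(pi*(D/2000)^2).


r = D / 2 / 1000 = 11.5 / 2 / 1000 = 0.00575 m
q''' = q' / (pi * r^2)
q''' = 187 / (pi * 0.00575^2)
q''' = 1.8003e+06 W/m^3

1.8003e+06


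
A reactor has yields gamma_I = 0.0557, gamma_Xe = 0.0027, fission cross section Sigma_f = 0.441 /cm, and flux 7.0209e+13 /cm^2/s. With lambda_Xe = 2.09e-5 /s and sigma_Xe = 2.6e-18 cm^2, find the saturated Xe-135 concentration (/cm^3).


Xe_eq = (gamma_I + gamma_Xe) * Sigma_f * phi / (lambda_Xe + sigma_Xe * phi)
Numerator = (0.0557 + 0.0027) * 0.441 * 7.0209e+13 = 1.808191e+12
Denominator = 2.09e-5 + 2.6e-18 * 7.0209e+13 = 2.034434e-04
Xe_eq = 1.808191e+12 / 2.034434e-04 = 8.8879e+15 /cm^3

8.8879e+15


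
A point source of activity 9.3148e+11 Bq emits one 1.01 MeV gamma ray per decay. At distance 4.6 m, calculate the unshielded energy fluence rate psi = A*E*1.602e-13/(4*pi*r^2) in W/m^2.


psi = A * E * 1.602e-13 / (4*pi*r^2)
psi = 9.3148e+11 * 1.01 * 1.602e-13 / (4*pi*4.6^2)
psi = 5.6680e-04 W/m^2

5.6680e-04


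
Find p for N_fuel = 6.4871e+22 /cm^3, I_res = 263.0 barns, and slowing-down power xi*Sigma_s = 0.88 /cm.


p = exp(-N * I * 1e-24 / (xi*Sigma_s))
p = exp(-6.4871e+22 * 263.0 * 1e-24 / 0.88)
p = 3.8026e-09

3.8026e-09


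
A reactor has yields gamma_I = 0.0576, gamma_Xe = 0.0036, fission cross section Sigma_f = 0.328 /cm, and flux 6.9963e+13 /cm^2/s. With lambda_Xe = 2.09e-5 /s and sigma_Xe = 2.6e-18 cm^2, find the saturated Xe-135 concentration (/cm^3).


Xe_eq = (gamma_I + gamma_Xe) * Sigma_f * phi / (lambda_Xe + sigma_Xe * phi)
Numerator = (0.0576 + 0.0036) * 0.328 * 6.9963e+13 = 1.404409e+12
Denominator = 2.09e-5 + 2.6e-18 * 6.9963e+13 = 2.028038e-04
Xe_eq = 1.404409e+12 / 2.028038e-04 = 6.9250e+15 /cm^3

6.9250e+15


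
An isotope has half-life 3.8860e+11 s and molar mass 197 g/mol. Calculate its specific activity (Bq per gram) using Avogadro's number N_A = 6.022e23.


lambda = ln(2) / t_half = ln(2) / 3.8860e+11 = 1.783704e-12 /s
SA = lambda * N_A / M
SA = 1.783704e-12 * 6.022e23 / 197
SA = 5.4525e+09 Bq/g

5.4525e+09


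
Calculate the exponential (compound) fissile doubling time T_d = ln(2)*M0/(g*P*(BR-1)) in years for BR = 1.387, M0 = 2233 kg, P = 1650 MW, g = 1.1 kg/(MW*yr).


Breeding gain G = BR - 1 = 1.387 - 1 = 0.387
Fissile production rate = g * P * G = 1.1 * 1650 * 0.387 = 702.405 kg/yr
T_d = ln(2) * M0 / (g * P * G)
T_d = ln(2) * 2233 / 702.405 = 2.2036 yr

2.2036


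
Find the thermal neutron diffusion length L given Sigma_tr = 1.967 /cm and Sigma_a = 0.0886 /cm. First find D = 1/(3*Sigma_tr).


D = 1 / (3 * Sigma_tr) = 1 / (3 * 1.967) = 0.1694628 cm
L = sqrt(D / Sigma_a)
L = sqrt(0.1694628 / 0.0886)
L = 1.3830 cm

1.3830


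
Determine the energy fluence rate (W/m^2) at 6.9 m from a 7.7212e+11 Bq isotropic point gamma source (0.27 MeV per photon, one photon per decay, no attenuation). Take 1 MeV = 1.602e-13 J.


psi = A * E * 1.602e-13 / (4*pi*r^2)
psi = 7.7212e+11 * 0.27 * 1.602e-13 / (4*pi*6.9^2)
psi = 5.5822e-05 W/m^2

5.5822e-05


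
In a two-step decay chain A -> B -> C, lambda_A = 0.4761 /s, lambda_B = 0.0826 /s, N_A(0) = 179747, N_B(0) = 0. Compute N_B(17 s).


N_B(t) = lambda_A * N_A0 / (lambda_B - lambda_A) * [exp(-lambda_A*t) - exp(-lambda_B*t)]
exp(-0.4761*17) = 3.054575e-04; exp(-0.0826*17) = 0.2455634
N_B = 0.4761 * 179747 / (0.0826 - 0.4761) * (3.054575e-04 - 0.2455634)
N_B = 53338

53338


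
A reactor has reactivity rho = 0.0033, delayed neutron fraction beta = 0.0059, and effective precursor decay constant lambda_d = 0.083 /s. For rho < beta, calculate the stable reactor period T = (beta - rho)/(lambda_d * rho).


T = (beta - rho) / (lambda_d * rho)
T = (0.0059 - 0.0033) / (0.083 * 0.0033)
T = 9.4925 s

9.4925


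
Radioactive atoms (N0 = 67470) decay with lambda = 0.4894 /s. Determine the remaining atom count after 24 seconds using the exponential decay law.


N = N0 * exp(-lambda * t)
N = 67470 * exp(-0.4894 * 24)
N = 0.53464

0.53464


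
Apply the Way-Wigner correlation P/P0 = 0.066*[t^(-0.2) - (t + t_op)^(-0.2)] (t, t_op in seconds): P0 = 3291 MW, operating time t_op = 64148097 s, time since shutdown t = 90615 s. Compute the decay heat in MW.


P/P0 = 0.066 * [t^(-0.2) - (t + t_op)^(-0.2)]
P/P0 = 0.066 * [90615^(-0.2) - (90615 + 64148097)^(-0.2)]
P/P0 = 0.066 * [0.1019906 - 0.02744357] = 0.004920104
P = 3291 * 0.004920104 = 16.192 MW

16.192


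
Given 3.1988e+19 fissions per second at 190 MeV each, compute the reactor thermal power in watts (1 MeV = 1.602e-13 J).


P = fission_rate * E_MeV * 1.602e-13
P = 3.1988e+19 * 190 * 1.602e-13
P = 9.7365e+08 W

9.7365e+08


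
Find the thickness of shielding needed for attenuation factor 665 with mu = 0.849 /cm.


x = ln(factor) / mu
x = ln(665) / 0.849
x = 7.6558 cm

7.6558


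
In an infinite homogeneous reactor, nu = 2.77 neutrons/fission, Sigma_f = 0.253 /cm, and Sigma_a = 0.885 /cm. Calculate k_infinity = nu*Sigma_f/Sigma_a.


k_inf = nu * Sigma_f / Sigma_a
k_inf = 2.77 * 0.253 / 0.885
k_inf = 0.79188

0.79188


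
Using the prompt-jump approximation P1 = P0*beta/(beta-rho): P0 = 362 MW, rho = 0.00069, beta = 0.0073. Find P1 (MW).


P1/P0 = beta / (beta - rho)
P1/P0 = 0.0073 / (0.0073 - 0.00069) = 1.104387
P1 = 362 * 1.104387 = 399.79 MW

399.79


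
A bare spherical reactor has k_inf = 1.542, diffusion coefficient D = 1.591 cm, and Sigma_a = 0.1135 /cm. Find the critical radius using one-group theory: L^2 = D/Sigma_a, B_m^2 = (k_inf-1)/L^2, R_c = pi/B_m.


L^2 = D / Sigma_a = 1.591 / 0.1135 = 14.01762 cm^2
B_m^2 = (k_inf - 1) / L^2 = (1.542 - 1) / 14.01762 = 0.03866562 /cm^2
For a bare sphere: B_g = pi/R, so R_c = pi / sqrt(B_m^2)
R_c = pi / sqrt(0.03866562) = 15.977 cm

15.977


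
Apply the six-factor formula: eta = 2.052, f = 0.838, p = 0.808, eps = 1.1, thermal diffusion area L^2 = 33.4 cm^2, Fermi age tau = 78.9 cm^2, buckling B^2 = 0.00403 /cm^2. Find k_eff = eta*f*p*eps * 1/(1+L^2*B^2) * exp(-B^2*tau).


k_inf = eta*f*p*eps = 2.052*0.838*0.808*1.1 = 1.528359
P_TNL = 1/(1 + L^2*B^2) = 1/(1 + 33.4*0.00403) = 0.8813663
P_FNL = exp(-B^2*tau) = exp(-0.00403*78.9) = 0.7276268
k_eff = k_inf * P_TNL * P_FNL = 1.528359 * 0.8813663 * 0.7276268
k_eff = 0.98015

0.98015


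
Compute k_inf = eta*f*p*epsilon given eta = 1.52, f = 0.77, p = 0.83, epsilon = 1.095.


k_inf = eta * f * p * epsilon
k_inf = 1.52 * 0.77 * 0.83 * 1.095
k_inf = 1.0637

1.0637


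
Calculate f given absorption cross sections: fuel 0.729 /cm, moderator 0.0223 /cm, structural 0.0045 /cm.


f = Sigma_a_fuel / (Sigma_a_fuel + Sigma_a_mod + Sigma_a_other)
f = 0.729 / (0.729 + 0.0223 + 0.0045)
f = 0.96454

0.96454


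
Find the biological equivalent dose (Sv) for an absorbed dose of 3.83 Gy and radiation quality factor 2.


H = D * Q
H = 3.83 * 2
H = 7.6600 Sv

7.6600


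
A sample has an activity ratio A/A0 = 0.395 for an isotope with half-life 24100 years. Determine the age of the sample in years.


lambda = ln(2) / t_half = ln(2) / 24100 = 2.876129e-05 /yr
t = -ln(A/A0) / lambda
t = -ln(0.395) / 2.876129e-05
t = 32296 yr

32296


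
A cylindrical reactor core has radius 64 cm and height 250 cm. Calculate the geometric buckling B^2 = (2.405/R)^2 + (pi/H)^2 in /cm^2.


B^2 = (2.405/R)^2 + (pi/H)^2
B^2 = (2.405/64)^2 + (pi/250)^2
B^2 = 0.0015700 /cm^2

0.0015700


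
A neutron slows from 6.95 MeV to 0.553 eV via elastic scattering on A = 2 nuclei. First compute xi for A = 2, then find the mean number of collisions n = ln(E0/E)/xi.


xi = 1 + (A-1)^2/(2A)*ln((A-1)/(A+1)) = 0.7253469 (for A = 2)
n = ln(E0/E) / xi
n = ln(6.95e6 / 0.553) / 0.7253469
n = ln(1.256781e+07) / 0.7253469 = 22.536

22.536


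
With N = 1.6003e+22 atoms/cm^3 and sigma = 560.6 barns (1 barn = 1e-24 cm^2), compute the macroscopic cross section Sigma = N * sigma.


Sigma = N * sigma_barns * 1e-24
Sigma = 1.6003e+22 * 560.6 * 1e-24
Sigma = 8.9713 /cm

8.9713


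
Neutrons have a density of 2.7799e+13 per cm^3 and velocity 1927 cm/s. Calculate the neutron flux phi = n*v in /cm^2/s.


phi = n * v
phi = 2.7799e+13 * 1927
phi = 5.3569e+16 /cm^2/s

5.3569e+16


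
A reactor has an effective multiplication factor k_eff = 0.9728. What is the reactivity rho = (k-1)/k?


rho = (k_eff - 1) / k_eff
rho = (0.9728 - 1) / 0.9728
rho = -0.027961

-0.027961


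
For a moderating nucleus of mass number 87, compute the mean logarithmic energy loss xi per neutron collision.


xi = 1 + (A-1)^2/(2A) * ln((A-1)/(A+1))
xi = 1 + (87-1)^2/(2*87) * ln((87-1)/(87 +1))
xi = 0.022813

0.022813


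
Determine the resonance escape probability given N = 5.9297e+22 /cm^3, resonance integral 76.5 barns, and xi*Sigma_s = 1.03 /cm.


p = exp(-N * I * 1e-24 / (xi*Sigma_s))
p = exp(-5.9297e+22 * 76.5 * 1e-24 / 1.03)
p = 0.012227

0.012227


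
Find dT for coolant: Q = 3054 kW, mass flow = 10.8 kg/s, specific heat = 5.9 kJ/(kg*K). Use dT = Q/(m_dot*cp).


dT = Q / (m_dot * cp)
dT = 3054 / (10.8 * 5.9)
dT = 47.928 C

47.928


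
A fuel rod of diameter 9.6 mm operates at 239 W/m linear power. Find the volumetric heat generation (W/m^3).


r = D / 2 / 1000 = 9.6 / 2 / 1000 = 0.0048 m
q''' = q' / (pi * r^2)
q''' = 239 / (pi * 0.0048^2)
q''' = 3.3019e+06 W/m^3

3.3019e+06


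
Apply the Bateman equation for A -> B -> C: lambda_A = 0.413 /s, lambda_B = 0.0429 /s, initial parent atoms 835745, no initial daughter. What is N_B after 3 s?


N_B(t) = lambda_A * N_A0 / (lambda_B - lambda_A) * [exp(-lambda_A*t) - exp(-lambda_B*t)]
exp(-0.413*3) = 0.2896737; exp(-0.0429*3) = 0.8792377
N_B = 0.413 * 835745 / (0.0429 - 0.413) * (0.2896737 - 0.8792377)
N_B = 549839

549839


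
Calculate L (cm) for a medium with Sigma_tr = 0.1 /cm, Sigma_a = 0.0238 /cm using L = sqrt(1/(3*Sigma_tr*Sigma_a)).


D = 1 / (3 * Sigma_tr) = 1 / (3 * 0.1) = 3.333333 cm
L = sqrt(D / Sigma_a)
L = sqrt(3.333333 / 0.0238)
L = 11.835 cm

11.835


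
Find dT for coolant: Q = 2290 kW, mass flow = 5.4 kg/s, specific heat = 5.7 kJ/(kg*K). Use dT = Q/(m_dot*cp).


dT = Q / (m_dot * cp)
dT = 2290 / (5.4 * 5.7)
dT = 74.399 C

74.399


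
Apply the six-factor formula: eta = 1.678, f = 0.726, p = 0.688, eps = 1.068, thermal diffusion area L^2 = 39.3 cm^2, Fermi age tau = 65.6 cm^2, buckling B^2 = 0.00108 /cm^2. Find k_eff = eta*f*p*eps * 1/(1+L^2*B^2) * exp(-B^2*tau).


k_inf = eta*f*p*eps = 1.678*0.726*0.688*1.068 = 0.8951344
P_TNL = 1/(1 + L^2*B^2) = 1/(1 + 39.3*0.00108) = 0.9592841
P_FNL = exp(-B^2*tau) = exp(-0.00108*65.6) = 0.9316035
k_eff = k_inf * P_TNL * P_FNL = 0.8951344 * 0.9592841 * 0.9316035
k_eff = 0.79996

0.79996


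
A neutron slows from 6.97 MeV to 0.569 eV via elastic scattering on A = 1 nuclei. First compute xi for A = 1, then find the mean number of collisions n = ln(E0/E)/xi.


xi = 1 + (A-1)^2/(2A)*ln((A-1)/(A+1)) = 1 (for A = 1)
n = ln(E0/E) / xi
n = ln(6.97e6 / 0.569) / 1
n = ln(1.224956e+07) / 1 = 16.321

16.321


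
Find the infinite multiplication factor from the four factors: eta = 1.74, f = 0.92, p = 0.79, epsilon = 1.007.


k_inf = eta * f * p * epsilon
k_inf = 1.74 * 0.92 * 0.79 * 1.007
k_inf = 1.2735

1.2735


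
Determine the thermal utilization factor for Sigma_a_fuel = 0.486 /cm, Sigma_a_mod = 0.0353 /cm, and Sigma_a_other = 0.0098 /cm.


f = Sigma_a_fuel / (Sigma_a_fuel + Sigma_a_mod + Sigma_a_other)
f = 0.486 / (0.486 + 0.0353 + 0.0098)
f = 0.91508

0.91508


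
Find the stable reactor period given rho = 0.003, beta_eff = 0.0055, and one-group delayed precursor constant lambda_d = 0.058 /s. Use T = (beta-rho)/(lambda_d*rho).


T = (beta - rho) / (lambda_d * rho)
T = (0.0055 - 0.003) / (0.058 * 0.003)
T = 14.368 s

14.368


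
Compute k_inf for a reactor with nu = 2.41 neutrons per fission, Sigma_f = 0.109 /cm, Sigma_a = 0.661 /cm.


k_inf = nu * Sigma_f / Sigma_a
k_inf = 2.41 * 0.109 / 0.661
k_inf = 0.39741

0.39741


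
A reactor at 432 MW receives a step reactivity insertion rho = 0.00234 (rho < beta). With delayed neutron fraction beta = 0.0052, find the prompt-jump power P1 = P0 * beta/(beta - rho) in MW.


P1/P0 = beta / (beta - rho)
P1/P0 = 0.0052 / (0.0052 - 0.00234) = 1.818182
P1 = 432 * 1.818182 = 785.45 MW

785.45


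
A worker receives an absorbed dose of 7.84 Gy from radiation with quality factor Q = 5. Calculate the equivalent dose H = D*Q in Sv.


H = D * Q
H = 7.84 * 5
H = 39.200 Sv

39.200


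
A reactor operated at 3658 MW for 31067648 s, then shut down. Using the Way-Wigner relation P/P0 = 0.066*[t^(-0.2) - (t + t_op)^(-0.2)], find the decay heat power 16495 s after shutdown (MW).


P/P0 = 0.066 * [t^(-0.2) - (t + t_op)^(-0.2)]
P/P0 = 0.066 * [16495^(-0.2) - (16495 + 31067648)^(-0.2)]
P/P0 = 0.066 * [0.1433935 - 0.03173162] = 0.007369684
P = 3658 * 0.007369684 = 26.958 MW

26.958


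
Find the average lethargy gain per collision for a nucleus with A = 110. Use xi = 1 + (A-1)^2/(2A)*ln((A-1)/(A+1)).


xi = 1 + (A-1)^2/(2A) * ln((A-1)/(A+1))
xi = 1 + (110-1)^2/(2*110) * ln((110-1)/(110 +1))
xi = 0.018072

0.018072


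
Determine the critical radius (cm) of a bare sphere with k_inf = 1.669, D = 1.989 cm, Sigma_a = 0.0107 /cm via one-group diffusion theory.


L^2 = D / Sigma_a = 1.989 / 0.0107 = 185.8879 cm^2
B_m^2 = (k_inf - 1) / L^2 = (1.669 - 1) / 185.8879 = 0.003598943 /cm^2
For a bare sphere: B_g = pi/R, so R_c = pi / sqrt(B_m^2)
R_c = pi / sqrt(0.003598943) = 52.368 cm

52.368


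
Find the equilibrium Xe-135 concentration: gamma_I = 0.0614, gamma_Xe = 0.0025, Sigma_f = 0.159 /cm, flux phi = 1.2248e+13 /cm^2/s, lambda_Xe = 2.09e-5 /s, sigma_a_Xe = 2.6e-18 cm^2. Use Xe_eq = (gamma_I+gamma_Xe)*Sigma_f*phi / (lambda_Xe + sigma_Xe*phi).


Xe_eq = (gamma_I + gamma_Xe) * Sigma_f * phi / (lambda_Xe + sigma_Xe * phi)
Numerator = (0.0614 + 0.0025) * 0.159 * 1.2248e+13 = 1.244409e+11
Denominator = 2.09e-5 + 2.6e-18 * 1.2248e+13 = 5.274480e-05
Xe_eq = 1.244409e+11 / 5.274480e-05 = 2.3593e+15 /cm^3

2.3593e+15


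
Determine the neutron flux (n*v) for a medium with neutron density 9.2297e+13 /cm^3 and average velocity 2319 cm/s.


phi = n * v
phi = 9.2297e+13 * 2319
phi = 2.1404e+17 /cm^2/s

2.1404e+17


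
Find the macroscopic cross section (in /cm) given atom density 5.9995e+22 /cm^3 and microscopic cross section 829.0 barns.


Sigma = N * sigma_barns * 1e-24
Sigma = 5.9995e+22 * 829.0 * 1e-24
Sigma = 49.736 /cm

49.736


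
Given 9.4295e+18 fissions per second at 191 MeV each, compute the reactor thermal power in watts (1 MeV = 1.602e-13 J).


P = fission_rate * E_MeV * 1.602e-13
P = 9.4295e+18 * 191 * 1.602e-13
P = 2.8853e+08 W

2.8853e+08


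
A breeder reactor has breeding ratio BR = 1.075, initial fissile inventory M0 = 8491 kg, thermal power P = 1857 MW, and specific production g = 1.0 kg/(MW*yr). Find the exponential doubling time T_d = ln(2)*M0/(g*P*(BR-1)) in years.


Breeding gain G = BR - 1 = 1.075 - 1 = 0.075
Fissile production rate = g * P * G = 1.0 * 1857 * 0.075 = 139.275 kg/yr
T_d = ln(2) * M0 / (g * P * G)
T_d = ln(2) * 8491 / 139.275 = 42.258 yr

42.258


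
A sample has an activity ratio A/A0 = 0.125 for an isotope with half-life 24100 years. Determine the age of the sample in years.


lambda = ln(2) / t_half = ln(2) / 24100 = 2.876129e-05 /yr
t = -ln(A/A0) / lambda
t = -ln(0.125) / 2.876129e-05
t = 72300 yr

72300


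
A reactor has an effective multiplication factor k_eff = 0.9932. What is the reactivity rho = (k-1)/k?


rho = (k_eff - 1) / k_eff
rho = (0.9932 - 1) / 0.9932
rho = -0.0068466

-0.0068466


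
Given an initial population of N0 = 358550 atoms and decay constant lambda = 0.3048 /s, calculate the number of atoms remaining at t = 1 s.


N = N0 * exp(-lambda * t)
N = 358550 * exp(-0.3048 * 1)
N = 264348

264348


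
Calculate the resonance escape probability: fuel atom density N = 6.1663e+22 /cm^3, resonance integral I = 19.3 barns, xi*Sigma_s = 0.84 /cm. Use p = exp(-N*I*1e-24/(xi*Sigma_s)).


p = exp(-N * I * 1e-24 / (xi*Sigma_s))
p = exp(-6.1663e+22 * 19.3 * 1e-24 / 0.84)
p = 0.24249

0.24249


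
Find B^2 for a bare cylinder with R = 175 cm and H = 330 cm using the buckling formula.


B^2 = (2.405/R)^2 + (pi/H)^2
B^2 = (2.405/175)^2 + (pi/330)^2
B^2 = 2.7950e-04 /cm^2

2.7950e-04


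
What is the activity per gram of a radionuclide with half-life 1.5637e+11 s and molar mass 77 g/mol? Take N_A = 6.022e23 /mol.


lambda = ln(2) / t_half = ln(2) / 1.5637e+11 = 4.432738e-12 /s
SA = lambda * N_A / M
SA = 4.432738e-12 * 6.022e23 / 77
SA = 3.4667e+10 Bq/g

3.4667e+10


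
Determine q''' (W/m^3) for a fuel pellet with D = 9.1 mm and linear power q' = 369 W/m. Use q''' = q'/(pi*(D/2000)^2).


r = D / 2 / 1000 = 9.1 / 2 / 1000 = 0.00455 m
q''' = q' / (pi * r^2)
q''' = 369 / (pi * 0.00455^2)
q''' = 5.6735e+06 W/m^3

5.6735e+06


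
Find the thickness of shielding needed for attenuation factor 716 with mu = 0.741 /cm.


x = ln(factor) / mu
x = ln(716) / 0.741
x = 8.8714 cm

8.8714


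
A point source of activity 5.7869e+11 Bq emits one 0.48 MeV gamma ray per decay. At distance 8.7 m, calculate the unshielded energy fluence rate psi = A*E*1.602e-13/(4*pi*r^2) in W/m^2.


psi = A * E * 1.602e-13 / (4*pi*r^2)
psi = 5.7869e+11 * 0.48 * 1.602e-13 / (4*pi*8.7^2)
psi = 4.6784e-05 W/m^2

4.6784e-05


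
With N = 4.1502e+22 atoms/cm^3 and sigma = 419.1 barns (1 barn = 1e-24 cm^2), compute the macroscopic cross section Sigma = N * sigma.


Sigma = N * sigma_barns * 1e-24
Sigma = 4.1502e+22 * 419.1 * 1e-24
Sigma = 17.393 /cm

17.393


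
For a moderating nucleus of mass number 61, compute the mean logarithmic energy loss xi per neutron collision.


xi = 1 + (A-1)^2/(2A) * ln((A-1)/(A+1))
xi = 1 + (61-1)^2/(2*61) * ln((61-1)/(61 +1))
xi = 0.032431

0.032431


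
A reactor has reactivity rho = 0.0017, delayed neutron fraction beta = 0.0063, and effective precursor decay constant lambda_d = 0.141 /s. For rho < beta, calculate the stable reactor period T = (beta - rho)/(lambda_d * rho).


T = (beta - rho) / (lambda_d * rho)
T = (0.0063 - 0.0017) / (0.141 * 0.0017)
T = 19.191 s

19.191


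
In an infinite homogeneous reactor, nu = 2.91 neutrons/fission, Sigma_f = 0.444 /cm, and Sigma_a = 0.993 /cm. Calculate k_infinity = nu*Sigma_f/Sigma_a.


k_inf = nu * Sigma_f / Sigma_a
k_inf = 2.91 * 0.444 / 0.993
k_inf = 1.3011

1.3011


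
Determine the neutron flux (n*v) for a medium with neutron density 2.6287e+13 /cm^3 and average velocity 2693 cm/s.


phi = n * v
phi = 2.6287e+13 * 2693
phi = 7.0791e+16 /cm^2/s

7.0791e+16


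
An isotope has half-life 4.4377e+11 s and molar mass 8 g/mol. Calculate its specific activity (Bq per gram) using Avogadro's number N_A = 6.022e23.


lambda = ln(2) / t_half = ln(2) / 4.4377e+11 = 1.561951e-12 /s
SA = lambda * N_A / M
SA = 1.561951e-12 * 6.022e23 / 8
SA = 1.1758e+11 Bq/g

1.1758e+11


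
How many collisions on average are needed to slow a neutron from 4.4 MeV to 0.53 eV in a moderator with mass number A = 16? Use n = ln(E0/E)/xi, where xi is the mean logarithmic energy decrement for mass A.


xi = 1 + (A-1)^2/(2A)*ln((A-1)/(A+1)) = 0.1199467 (for A = 16)
n = ln(E0/E) / xi
n = ln(4.4e6 / 0.53) / 0.1199467
n = ln(8.301887e+06) / 0.1199467 = 132.83

132.83


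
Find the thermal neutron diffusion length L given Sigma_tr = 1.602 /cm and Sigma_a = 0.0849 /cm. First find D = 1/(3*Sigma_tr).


D = 1 / (3 * Sigma_tr) = 1 / (3 * 1.602) = 0.2080732 cm
L = sqrt(D / Sigma_a)
L = sqrt(0.2080732 / 0.0849)
L = 1.5655 cm

1.5655


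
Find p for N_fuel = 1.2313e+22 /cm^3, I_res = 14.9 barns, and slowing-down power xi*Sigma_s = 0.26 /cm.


p = exp(-N * I * 1e-24 / (xi*Sigma_s))
p = exp(-1.2313e+22 * 14.9 * 1e-24 / 0.26)
p = 0.49380

0.49380


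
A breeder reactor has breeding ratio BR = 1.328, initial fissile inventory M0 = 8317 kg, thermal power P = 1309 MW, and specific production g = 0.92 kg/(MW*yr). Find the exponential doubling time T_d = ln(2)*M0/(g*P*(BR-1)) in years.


Breeding gain G = BR - 1 = 1.328 - 1 = 0.328
Fissile production rate = g * P * G = 0.92 * 1309 * 0.328 = 395.00384 kg/yr
T_d = ln(2) * M0 / (g * P * G)
T_d = ln(2) * 8317 / 395.00384 = 14.595 yr

14.595


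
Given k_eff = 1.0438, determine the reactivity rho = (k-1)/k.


rho = (k_eff - 1) / k_eff
rho = (1.0438 - 1) / 1.0438
rho = 0.041962

0.041962


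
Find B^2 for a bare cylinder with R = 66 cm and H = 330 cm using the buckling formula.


B^2 = (2.405/R)^2 + (pi/H)^2
B^2 = (2.405/66)^2 + (pi/330)^2
B^2 = 0.0014185 /cm^2

0.0014185


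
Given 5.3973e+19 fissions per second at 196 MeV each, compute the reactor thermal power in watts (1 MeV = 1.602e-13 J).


P = fission_rate * E_MeV * 1.602e-13
P = 5.3973e+19 * 196 * 1.602e-13
P = 1.6947e+09 W

1.6947e+09


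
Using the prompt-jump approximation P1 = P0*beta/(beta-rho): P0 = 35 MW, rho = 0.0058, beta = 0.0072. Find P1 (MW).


P1/P0 = beta / (beta - rho)
P1/P0 = 0.0072 / (0.0072 - 0.0058) = 5.142857
P1 = 35 * 5.142857 = 180.00 MW

180.00


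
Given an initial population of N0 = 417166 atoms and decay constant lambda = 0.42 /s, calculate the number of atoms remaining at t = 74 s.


N = N0 * exp(-lambda * t)
N = 417166 * exp(-0.42 * 74)
N = 1.3257e-08

1.3257e-08


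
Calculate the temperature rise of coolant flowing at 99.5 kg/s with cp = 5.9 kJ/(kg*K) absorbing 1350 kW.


dT = Q / (m_dot * cp)
dT = 1350 / (99.5 * 5.9)
dT = 2.2996 C

2.2996


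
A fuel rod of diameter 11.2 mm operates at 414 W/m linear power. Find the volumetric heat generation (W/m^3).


r = D / 2 / 1000 = 11.2 / 2 / 1000 = 0.0056 m
q''' = q' / (pi * r^2)
q''' = 414 / (pi * 0.0056^2)
q''' = 4.2022e+06 W/m^3

4.2022e+06


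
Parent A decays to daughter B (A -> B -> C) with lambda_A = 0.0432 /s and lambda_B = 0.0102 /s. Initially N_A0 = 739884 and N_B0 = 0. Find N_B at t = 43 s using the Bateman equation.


N_B(t) = lambda_A * N_A0 / (lambda_B - lambda_A) * [exp(-lambda_A*t) - exp(-lambda_B*t)]
exp(-0.0432*43) = 0.1560467; exp(-0.0102*43) = 0.6449387
N_B = 0.0432 * 739884 / (0.0102 - 0.0432) * (0.1560467 - 0.6449387)
N_B = 473529

473529


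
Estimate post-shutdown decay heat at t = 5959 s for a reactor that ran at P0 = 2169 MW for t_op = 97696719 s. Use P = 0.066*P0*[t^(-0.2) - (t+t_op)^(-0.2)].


P/P0 = 0.066 * [t^(-0.2) - (t + t_op)^(-0.2)]
P/P0 = 0.066 * [5959^(-0.2) - (5959 + 97696719)^(-0.2)]
P/P0 = 0.066 * [0.1757783 - 0.02523589] = 0.009935799
P = 2169 * 0.009935799 = 21.551 MW

21.551


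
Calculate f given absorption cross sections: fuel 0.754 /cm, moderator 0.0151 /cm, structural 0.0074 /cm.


f = Sigma_a_fuel / (Sigma_a_fuel + Sigma_a_mod + Sigma_a_other)
f = 0.754 / (0.754 + 0.0151 + 0.0074)
f = 0.97102

0.97102


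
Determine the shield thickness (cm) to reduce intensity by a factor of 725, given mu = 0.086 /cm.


x = ln(factor) / mu
x = ln(725) / 0.086
x = 76.583 cm

76.583


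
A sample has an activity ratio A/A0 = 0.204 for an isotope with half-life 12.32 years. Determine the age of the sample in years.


lambda = ln(2) / t_half = ln(2) / 12.32 = 0.05626195 /yr
t = -ln(A/A0) / lambda
t = -ln(0.204) / 0.05626195
t = 28.254 yr

28.254


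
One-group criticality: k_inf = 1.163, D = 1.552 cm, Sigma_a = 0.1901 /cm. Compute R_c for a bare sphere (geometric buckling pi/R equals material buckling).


L^2 = D / Sigma_a = 1.552 / 0.1901 = 8.164124 cm^2
B_m^2 = (k_inf - 1) / L^2 = (1.163 - 1) / 8.164124 = 0.01996540 /cm^2
For a bare sphere: B_g = pi/R, so R_c = pi / sqrt(B_m^2)
R_c = pi / sqrt(0.01996540) = 22.234 cm

22.234


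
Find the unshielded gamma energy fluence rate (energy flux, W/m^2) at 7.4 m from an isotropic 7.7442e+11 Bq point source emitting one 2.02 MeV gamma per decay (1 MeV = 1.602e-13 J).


psi = A * E * 1.602e-13 / (4*pi*r^2)
psi = 7.7442e+11 * 2.02 * 1.602e-13 / (4*pi*7.4^2)
psi = 3.6418e-04 W/m^2

3.6418e-04


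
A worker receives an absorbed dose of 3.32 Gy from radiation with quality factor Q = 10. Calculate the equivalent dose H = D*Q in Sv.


H = D * Q
H = 3.32 * 10
H = 33.200 Sv

33.200


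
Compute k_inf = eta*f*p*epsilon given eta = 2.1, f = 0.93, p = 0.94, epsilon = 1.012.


k_inf = eta * f * p * epsilon
k_inf = 2.1 * 0.93 * 0.94 * 1.012
k_inf = 1.8578

1.8578


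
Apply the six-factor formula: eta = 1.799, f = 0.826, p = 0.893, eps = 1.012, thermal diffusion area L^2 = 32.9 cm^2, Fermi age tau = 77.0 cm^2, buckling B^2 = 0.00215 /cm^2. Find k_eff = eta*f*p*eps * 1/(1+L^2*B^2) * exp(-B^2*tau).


k_inf = eta*f*p*eps = 1.799*0.826*0.893*1.012 = 1.342898
P_TNL = 1/(1 + L^2*B^2) = 1/(1 + 32.9*0.00215) = 0.9339379
P_FNL = exp(-B^2*tau) = exp(-0.00215*77.0) = 0.8474275
k_eff = k_inf * P_TNL * P_FNL = 1.342898 * 0.9339379 * 0.8474275
k_eff = 1.0628

1.0628


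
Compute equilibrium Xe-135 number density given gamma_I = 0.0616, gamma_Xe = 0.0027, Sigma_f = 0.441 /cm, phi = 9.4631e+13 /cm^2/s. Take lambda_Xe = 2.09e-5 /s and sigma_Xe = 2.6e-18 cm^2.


Xe_eq = (gamma_I + gamma_Xe) * Sigma_f * phi / (lambda_Xe + sigma_Xe * phi)
Numerator = (0.0616 + 0.0027) * 0.441 * 9.4631e+13 = 2.683385e+12
Denominator = 2.09e-5 + 2.6e-18 * 9.4631e+13 = 2.669406e-04
Xe_eq = 2.683385e+12 / 2.669406e-04 = 1.0052e+16 /cm^3

1.0052e+16
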